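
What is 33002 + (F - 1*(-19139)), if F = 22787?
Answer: 74928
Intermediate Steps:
33002 + (F - 1*(-19139)) = 33002 + (22787 - 1*(-19139)) = 33002 + (22787 + 19139) = 33002 + 41926 = 74928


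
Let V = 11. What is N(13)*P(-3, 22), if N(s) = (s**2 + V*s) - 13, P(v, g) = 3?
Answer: 897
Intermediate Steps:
N(s) = -13 + s**2 + 11*s (N(s) = (s**2 + 11*s) - 13 = -13 + s**2 + 11*s)
N(13)*P(-3, 22) = (-13 + 13**2 + 11*13)*3 = (-13 + 169 + 143)*3 = 299*3 = 897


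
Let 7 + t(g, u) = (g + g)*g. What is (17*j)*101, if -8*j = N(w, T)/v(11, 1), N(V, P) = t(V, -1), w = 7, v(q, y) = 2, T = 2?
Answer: -156247/16 ≈ -9765.4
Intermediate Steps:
t(g, u) = -7 + 2*g**2 (t(g, u) = -7 + (g + g)*g = -7 + (2*g)*g = -7 + 2*g**2)
N(V, P) = -7 + 2*V**2
j = -91/16 (j = -(-7 + 2*7**2)/(8*2) = -(-7 + 2*49)/(8*2) = -(-7 + 98)/(8*2) = -91/(8*2) = -1/8*91/2 = -91/16 ≈ -5.6875)
(17*j)*101 = (17*(-91/16))*101 = -1547/16*101 = -156247/16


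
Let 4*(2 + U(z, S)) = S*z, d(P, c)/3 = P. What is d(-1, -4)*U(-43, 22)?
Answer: 1431/2 ≈ 715.50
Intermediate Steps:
d(P, c) = 3*P
U(z, S) = -2 + S*z/4 (U(z, S) = -2 + (S*z)/4 = -2 + S*z/4)
d(-1, -4)*U(-43, 22) = (3*(-1))*(-2 + (¼)*22*(-43)) = -3*(-2 - 473/2) = -3*(-477/2) = 1431/2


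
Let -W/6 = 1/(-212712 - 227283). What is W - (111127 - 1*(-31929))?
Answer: -20981308238/146665 ≈ -1.4306e+5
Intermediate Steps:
W = 2/146665 (W = -6/(-212712 - 227283) = -6/(-439995) = -6*(-1/439995) = 2/146665 ≈ 1.3637e-5)
W - (111127 - 1*(-31929)) = 2/146665 - (111127 - 1*(-31929)) = 2/146665 - (111127 + 31929) = 2/146665 - 1*143056 = 2/146665 - 143056 = -20981308238/146665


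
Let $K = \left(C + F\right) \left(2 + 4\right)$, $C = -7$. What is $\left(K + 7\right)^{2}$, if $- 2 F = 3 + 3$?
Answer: $2809$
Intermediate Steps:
$F = -3$ ($F = - \frac{3 + 3}{2} = \left(- \frac{1}{2}\right) 6 = -3$)
$K = -60$ ($K = \left(-7 - 3\right) \left(2 + 4\right) = \left(-10\right) 6 = -60$)
$\left(K + 7\right)^{2} = \left(-60 + 7\right)^{2} = \left(-53\right)^{2} = 2809$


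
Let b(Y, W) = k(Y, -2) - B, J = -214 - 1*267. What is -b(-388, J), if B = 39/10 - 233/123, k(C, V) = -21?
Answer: 28297/1230 ≈ 23.006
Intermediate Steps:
J = -481 (J = -214 - 267 = -481)
B = 2467/1230 (B = 39*(⅒) - 233*1/123 = 39/10 - 233/123 = 2467/1230 ≈ 2.0057)
b(Y, W) = -28297/1230 (b(Y, W) = -21 - 1*2467/1230 = -21 - 2467/1230 = -28297/1230)
-b(-388, J) = -1*(-28297/1230) = 28297/1230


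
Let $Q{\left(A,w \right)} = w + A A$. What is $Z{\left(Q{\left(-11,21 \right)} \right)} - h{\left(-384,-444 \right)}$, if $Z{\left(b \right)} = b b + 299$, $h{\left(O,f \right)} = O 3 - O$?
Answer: $21231$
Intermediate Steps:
$Q{\left(A,w \right)} = w + A^{2}$
$h{\left(O,f \right)} = 2 O$ ($h{\left(O,f \right)} = 3 O - O = 2 O$)
$Z{\left(b \right)} = 299 + b^{2}$ ($Z{\left(b \right)} = b^{2} + 299 = 299 + b^{2}$)
$Z{\left(Q{\left(-11,21 \right)} \right)} - h{\left(-384,-444 \right)} = \left(299 + \left(21 + \left(-11\right)^{2}\right)^{2}\right) - 2 \left(-384\right) = \left(299 + \left(21 + 121\right)^{2}\right) - -768 = \left(299 + 142^{2}\right) + 768 = \left(299 + 20164\right) + 768 = 20463 + 768 = 21231$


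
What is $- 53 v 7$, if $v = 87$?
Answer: $-32277$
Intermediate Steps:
$- 53 v 7 = \left(-53\right) 87 \cdot 7 = \left(-4611\right) 7 = -32277$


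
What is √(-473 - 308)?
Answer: I*√781 ≈ 27.946*I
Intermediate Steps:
√(-473 - 308) = √(-781) = I*√781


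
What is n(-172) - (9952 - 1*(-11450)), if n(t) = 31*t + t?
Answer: -26906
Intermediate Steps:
n(t) = 32*t
n(-172) - (9952 - 1*(-11450)) = 32*(-172) - (9952 - 1*(-11450)) = -5504 - (9952 + 11450) = -5504 - 1*21402 = -5504 - 21402 = -26906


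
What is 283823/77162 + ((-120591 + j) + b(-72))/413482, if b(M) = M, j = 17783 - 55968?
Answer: 52549336155/15952549042 ≈ 3.2941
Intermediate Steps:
j = -38185
283823/77162 + ((-120591 + j) + b(-72))/413482 = 283823/77162 + ((-120591 - 38185) - 72)/413482 = 283823*(1/77162) + (-158776 - 72)*(1/413482) = 283823/77162 - 158848*1/413482 = 283823/77162 - 79424/206741 = 52549336155/15952549042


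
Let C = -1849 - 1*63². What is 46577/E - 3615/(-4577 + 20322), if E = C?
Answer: -150877387/18320882 ≈ -8.2353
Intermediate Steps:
C = -5818 (C = -1849 - 1*3969 = -1849 - 3969 = -5818)
E = -5818
46577/E - 3615/(-4577 + 20322) = 46577/(-5818) - 3615/(-4577 + 20322) = 46577*(-1/5818) - 3615/15745 = -46577/5818 - 3615*1/15745 = -46577/5818 - 723/3149 = -150877387/18320882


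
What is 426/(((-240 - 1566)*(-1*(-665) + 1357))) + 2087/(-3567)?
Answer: -141160819/241217186 ≈ -0.58520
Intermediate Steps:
426/(((-240 - 1566)*(-1*(-665) + 1357))) + 2087/(-3567) = 426/((-1806*(665 + 1357))) + 2087*(-1/3567) = 426/((-1806*2022)) - 2087/3567 = 426/(-3651732) - 2087/3567 = 426*(-1/3651732) - 2087/3567 = -71/608622 - 2087/3567 = -141160819/241217186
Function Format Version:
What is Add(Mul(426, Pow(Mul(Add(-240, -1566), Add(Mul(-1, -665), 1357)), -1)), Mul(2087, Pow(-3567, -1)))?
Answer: Rational(-141160819, 241217186) ≈ -0.58520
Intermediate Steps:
Add(Mul(426, Pow(Mul(Add(-240, -1566), Add(Mul(-1, -665), 1357)), -1)), Mul(2087, Pow(-3567, -1))) = Add(Mul(426, Pow(Mul(-1806, Add(665, 1357)), -1)), Mul(2087, Rational(-1, 3567))) = Add(Mul(426, Pow(Mul(-1806, 2022), -1)), Rational(-2087, 3567)) = Add(Mul(426, Pow(-3651732, -1)), Rational(-2087, 3567)) = Add(Mul(426, Rational(-1, 3651732)), Rational(-2087, 3567)) = Add(Rational(-71, 608622), Rational(-2087, 3567)) = Rational(-141160819, 241217186)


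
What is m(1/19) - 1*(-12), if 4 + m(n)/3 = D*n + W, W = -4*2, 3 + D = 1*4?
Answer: -453/19 ≈ -23.842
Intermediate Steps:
D = 1 (D = -3 + 1*4 = -3 + 4 = 1)
W = -8
m(n) = -36 + 3*n (m(n) = -12 + 3*(1*n - 8) = -12 + 3*(n - 8) = -12 + 3*(-8 + n) = -12 + (-24 + 3*n) = -36 + 3*n)
m(1/19) - 1*(-12) = (-36 + 3/19) - 1*(-12) = (-36 + 3*(1/19)) + 12 = (-36 + 3/19) + 12 = -681/19 + 12 = -453/19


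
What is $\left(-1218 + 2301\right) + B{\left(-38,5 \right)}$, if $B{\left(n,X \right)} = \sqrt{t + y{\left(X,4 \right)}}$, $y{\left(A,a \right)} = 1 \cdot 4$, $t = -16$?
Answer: $1083 + 2 i \sqrt{3} \approx 1083.0 + 3.4641 i$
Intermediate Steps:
$y{\left(A,a \right)} = 4$
$B{\left(n,X \right)} = 2 i \sqrt{3}$ ($B{\left(n,X \right)} = \sqrt{-16 + 4} = \sqrt{-12} = 2 i \sqrt{3}$)
$\left(-1218 + 2301\right) + B{\left(-38,5 \right)} = \left(-1218 + 2301\right) + 2 i \sqrt{3} = 1083 + 2 i \sqrt{3}$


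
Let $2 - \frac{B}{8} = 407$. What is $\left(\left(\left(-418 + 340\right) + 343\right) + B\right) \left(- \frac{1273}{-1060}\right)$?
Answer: $- \frac{757435}{212} \approx -3572.8$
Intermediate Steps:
$B = -3240$ ($B = 16 - 3256 = -3240$)
$\left(\left(\left(-418 + 340\right) + 343\right) + B\right) \left(- \frac{1273}{-1060}\right) = \left(\left(\left(-418 + 340\right) + 343\right) - 3240\right) \left(- \frac{1273}{-1060}\right) = \left(\left(-78 + 343\right) - 3240\right) \left(\left(-1273\right) \left(- \frac{1}{1060}\right)\right) = \left(265 - 3240\right) \frac{1273}{1060} = \left(-2975\right) \frac{1273}{1060} = - \frac{757435}{212}$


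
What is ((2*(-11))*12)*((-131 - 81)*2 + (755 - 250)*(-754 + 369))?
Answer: 51440136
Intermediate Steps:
((2*(-11))*12)*((-131 - 81)*2 + (755 - 250)*(-754 + 369)) = (-22*12)*(-212*2 + 505*(-385)) = -264*(-424 - 194425) = -264*(-194849) = 51440136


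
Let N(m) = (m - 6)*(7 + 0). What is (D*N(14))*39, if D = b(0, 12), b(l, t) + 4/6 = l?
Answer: -1456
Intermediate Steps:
N(m) = -42 + 7*m (N(m) = (-6 + m)*7 = -42 + 7*m)
b(l, t) = -⅔ + l
D = -⅔ (D = -⅔ + 0 = -⅔ ≈ -0.66667)
(D*N(14))*39 = -2*(-42 + 7*14)/3*39 = -2*(-42 + 98)/3*39 = -⅔*56*39 = -112/3*39 = -1456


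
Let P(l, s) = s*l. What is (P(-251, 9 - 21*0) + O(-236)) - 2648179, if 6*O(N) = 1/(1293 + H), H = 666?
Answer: -31153248251/11754 ≈ -2.6504e+6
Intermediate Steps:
P(l, s) = l*s
O(N) = 1/11754 (O(N) = 1/(6*(1293 + 666)) = (1/6)/1959 = (1/6)*(1/1959) = 1/11754)
(P(-251, 9 - 21*0) + O(-236)) - 2648179 = (-251*(9 - 21*0) + 1/11754) - 2648179 = (-251*(9 + 0) + 1/11754) - 2648179 = (-251*9 + 1/11754) - 2648179 = (-2259 + 1/11754) - 2648179 = -26552285/11754 - 2648179 = -31153248251/11754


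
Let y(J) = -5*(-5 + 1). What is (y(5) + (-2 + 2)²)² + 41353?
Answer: 41753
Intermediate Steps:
y(J) = 20 (y(J) = -5*(-4) = 20)
(y(5) + (-2 + 2)²)² + 41353 = (20 + (-2 + 2)²)² + 41353 = (20 + 0²)² + 41353 = (20 + 0)² + 41353 = 20² + 41353 = 400 + 41353 = 41753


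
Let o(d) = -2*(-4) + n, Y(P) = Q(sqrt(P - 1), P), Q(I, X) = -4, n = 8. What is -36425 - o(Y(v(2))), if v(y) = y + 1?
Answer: -36441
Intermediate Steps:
v(y) = 1 + y
Y(P) = -4
o(d) = 16 (o(d) = -2*(-4) + 8 = 8 + 8 = 16)
-36425 - o(Y(v(2))) = -36425 - 1*16 = -36425 - 16 = -36441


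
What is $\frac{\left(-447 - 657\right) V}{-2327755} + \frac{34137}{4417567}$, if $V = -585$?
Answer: $- \frac{554715779769}{2056602734417} \approx -0.26972$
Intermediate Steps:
$\frac{\left(-447 - 657\right) V}{-2327755} + \frac{34137}{4417567} = \frac{\left(-447 - 657\right) \left(-585\right)}{-2327755} + \frac{34137}{4417567} = \left(-447 - 657\right) \left(-585\right) \left(- \frac{1}{2327755}\right) + 34137 \cdot \frac{1}{4417567} = \left(-1104\right) \left(-585\right) \left(- \frac{1}{2327755}\right) + \frac{34137}{4417567} = 645840 \left(- \frac{1}{2327755}\right) + \frac{34137}{4417567} = - \frac{129168}{465551} + \frac{34137}{4417567} = - \frac{554715779769}{2056602734417}$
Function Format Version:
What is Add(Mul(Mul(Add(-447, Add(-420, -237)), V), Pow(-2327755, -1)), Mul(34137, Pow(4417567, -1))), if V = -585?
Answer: Rational(-554715779769, 2056602734417) ≈ -0.26972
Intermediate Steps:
Add(Mul(Mul(Add(-447, Add(-420, -237)), V), Pow(-2327755, -1)), Mul(34137, Pow(4417567, -1))) = Add(Mul(Mul(Add(-447, Add(-420, -237)), -585), Pow(-2327755, -1)), Mul(34137, Pow(4417567, -1))) = Add(Mul(Mul(Add(-447, -657), -585), Rational(-1, 2327755)), Mul(34137, Rational(1, 4417567))) = Add(Mul(Mul(-1104, -585), Rational(-1, 2327755)), Rational(34137, 4417567)) = Add(Mul(645840, Rational(-1, 2327755)), Rational(34137, 4417567)) = Add(Rational(-129168, 465551), Rational(34137, 4417567)) = Rational(-554715779769, 2056602734417)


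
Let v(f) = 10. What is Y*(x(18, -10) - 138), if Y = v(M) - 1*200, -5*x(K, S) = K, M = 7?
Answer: 26904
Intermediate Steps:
x(K, S) = -K/5
Y = -190 (Y = 10 - 1*200 = 10 - 200 = -190)
Y*(x(18, -10) - 138) = -190*(-1/5*18 - 138) = -190*(-18/5 - 138) = -190*(-708/5) = 26904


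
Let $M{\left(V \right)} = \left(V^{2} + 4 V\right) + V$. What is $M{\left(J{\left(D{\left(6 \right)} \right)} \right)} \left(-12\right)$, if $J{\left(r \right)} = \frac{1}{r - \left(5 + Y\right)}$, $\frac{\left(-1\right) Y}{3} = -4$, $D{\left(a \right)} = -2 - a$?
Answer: $\frac{1488}{625} \approx 2.3808$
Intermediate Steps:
$Y = 12$ ($Y = \left(-3\right) \left(-4\right) = 12$)
$J{\left(r \right)} = \frac{1}{-17 + r}$ ($J{\left(r \right)} = \frac{1}{r - 17} = \frac{1}{-17 + r}$)
$M{\left(V \right)} = V^{2} + 5 V$
$M{\left(J{\left(D{\left(6 \right)} \right)} \right)} \left(-12\right) = \frac{5 + \frac{1}{-17 - 8}}{-17 - 8} \left(-12\right) = \frac{5 + \frac{1}{-25}}{-25} \left(-12\right) = - \frac{5 - \frac{1}{25}}{25} \left(-12\right) = \left(- \frac{1}{25}\right) \frac{124}{25} \left(-12\right) = \left(- \frac{124}{625}\right) \left(-12\right) = \frac{1488}{625}$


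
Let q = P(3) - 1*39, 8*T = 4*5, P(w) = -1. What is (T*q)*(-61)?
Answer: 6100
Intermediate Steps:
T = 5/2 (T = (4*5)/8 = (1/8)*20 = 5/2 ≈ 2.5000)
q = -40 (q = -1 - 1*39 = -1 - 39 = -40)
(T*q)*(-61) = ((5/2)*(-40))*(-61) = -100*(-61) = 6100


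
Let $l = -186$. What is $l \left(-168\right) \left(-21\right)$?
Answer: $-656208$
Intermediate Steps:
$l \left(-168\right) \left(-21\right) = \left(-186\right) \left(-168\right) \left(-21\right) = 31248 \left(-21\right) = -656208$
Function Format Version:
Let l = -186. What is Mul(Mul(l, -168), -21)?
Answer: -656208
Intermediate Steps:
Mul(Mul(l, -168), -21) = Mul(Mul(-186, -168), -21) = Mul(31248, -21) = -656208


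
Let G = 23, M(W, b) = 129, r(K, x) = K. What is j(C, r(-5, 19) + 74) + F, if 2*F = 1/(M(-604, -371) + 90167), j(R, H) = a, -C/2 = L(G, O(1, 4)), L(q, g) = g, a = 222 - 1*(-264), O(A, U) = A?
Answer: 87767713/180592 ≈ 486.00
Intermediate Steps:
a = 486 (a = 222 + 264 = 486)
C = -2 (C = -2*1 = -2)
j(R, H) = 486
F = 1/180592 (F = 1/(2*(129 + 90167)) = (½)/90296 = (½)*(1/90296) = 1/180592 ≈ 5.5373e-6)
j(C, r(-5, 19) + 74) + F = 486 + 1/180592 = 87767713/180592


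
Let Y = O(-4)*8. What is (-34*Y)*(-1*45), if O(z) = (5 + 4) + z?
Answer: 61200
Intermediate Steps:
O(z) = 9 + z
Y = 40 (Y = (9 - 4)*8 = 5*8 = 40)
(-34*Y)*(-1*45) = (-34*40)*(-1*45) = -1360*(-45) = 61200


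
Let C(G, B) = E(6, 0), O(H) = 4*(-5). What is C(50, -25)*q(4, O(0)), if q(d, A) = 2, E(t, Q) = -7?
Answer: -14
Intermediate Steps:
O(H) = -20
C(G, B) = -7
C(50, -25)*q(4, O(0)) = -7*2 = -14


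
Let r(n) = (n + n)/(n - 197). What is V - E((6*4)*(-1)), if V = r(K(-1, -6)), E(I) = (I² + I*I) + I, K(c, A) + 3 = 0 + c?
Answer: -226720/201 ≈ -1128.0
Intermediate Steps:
K(c, A) = -3 + c (K(c, A) = -3 + (0 + c) = -3 + c)
E(I) = I + 2*I² (E(I) = (I² + I²) + I = 2*I² + I = I + 2*I²)
r(n) = 2*n/(-197 + n) (r(n) = (2*n)/(-197 + n) = 2*n/(-197 + n))
V = 8/201 (V = 2*(-3 - 1)/(-197 + (-3 - 1)) = 2*(-4)/(-197 - 4) = 2*(-4)/(-201) = 2*(-4)*(-1/201) = 8/201 ≈ 0.039801)
V - E((6*4)*(-1)) = 8/201 - (6*4)*(-1)*(1 + 2*((6*4)*(-1))) = 8/201 - 24*(-1)*(1 + 2*(24*(-1))) = 8/201 - (-24)*(1 + 2*(-24)) = 8/201 - (-24)*(1 - 48) = 8/201 - (-24)*(-47) = 8/201 - 1*1128 = 8/201 - 1128 = -226720/201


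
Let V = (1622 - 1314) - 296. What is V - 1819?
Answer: -1807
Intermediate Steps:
V = 12 (V = 308 - 296 = 12)
V - 1819 = 12 - 1819 = -1807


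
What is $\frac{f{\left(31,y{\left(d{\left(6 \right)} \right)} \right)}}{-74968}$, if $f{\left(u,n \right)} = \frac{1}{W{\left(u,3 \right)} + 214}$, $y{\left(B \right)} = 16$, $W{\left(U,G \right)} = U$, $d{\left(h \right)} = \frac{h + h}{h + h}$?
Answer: $- \frac{1}{18367160} \approx -5.4445 \cdot 10^{-8}$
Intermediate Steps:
$d{\left(h \right)} = 1$ ($d{\left(h \right)} = \frac{2 h}{2 h} = 2 h \frac{1}{2 h} = 1$)
$f{\left(u,n \right)} = \frac{1}{214 + u}$ ($f{\left(u,n \right)} = \frac{1}{u + 214} = \frac{1}{214 + u}$)
$\frac{f{\left(31,y{\left(d{\left(6 \right)} \right)} \right)}}{-74968} = \frac{1}{\left(214 + 31\right) \left(-74968\right)} = \frac{1}{245} \left(- \frac{1}{74968}\right) = - \frac{1}{18367160}$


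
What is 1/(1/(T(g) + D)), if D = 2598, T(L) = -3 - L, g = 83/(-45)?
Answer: 116858/45 ≈ 2596.8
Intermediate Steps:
g = -83/45 (g = 83*(-1/45) = -83/45 ≈ -1.8444)
1/(1/(T(g) + D)) = 1/(1/((-3 - 1*(-83/45)) + 2598)) = 1/(1/((-3 + 83/45) + 2598)) = 1/(1/(-52/45 + 2598)) = 1/(1/(116858/45)) = 1/(45/116858) = 116858/45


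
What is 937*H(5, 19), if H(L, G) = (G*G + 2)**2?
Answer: 123467553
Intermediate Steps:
H(L, G) = (2 + G**2)**2 (H(L, G) = (G**2 + 2)**2 = (2 + G**2)**2)
937*H(5, 19) = 937*(2 + 19**2)**2 = 937*(2 + 361)**2 = 937*363**2 = 937*131769 = 123467553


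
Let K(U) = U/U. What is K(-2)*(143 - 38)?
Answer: 105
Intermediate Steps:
K(U) = 1
K(-2)*(143 - 38) = 1*(143 - 38) = 1*105 = 105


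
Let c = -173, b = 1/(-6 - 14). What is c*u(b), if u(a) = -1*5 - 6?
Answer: 1903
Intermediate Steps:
b = -1/20 (b = 1/(-20) = -1/20 ≈ -0.050000)
u(a) = -11 (u(a) = -5 - 6 = -11)
c*u(b) = -173*(-11) = 1903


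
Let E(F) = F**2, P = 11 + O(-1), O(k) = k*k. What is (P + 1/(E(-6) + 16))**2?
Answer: 390625/2704 ≈ 144.46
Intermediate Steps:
O(k) = k**2
P = 12 (P = 11 + (-1)**2 = 11 + 1 = 12)
(P + 1/(E(-6) + 16))**2 = (12 + 1/((-6)**2 + 16))**2 = (12 + 1/(36 + 16))**2 = (12 + 1/52)**2 = (625/52)**2 = 390625/2704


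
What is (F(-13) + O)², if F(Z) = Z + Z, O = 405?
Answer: 143641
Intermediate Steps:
F(Z) = 2*Z
(F(-13) + O)² = (2*(-13) + 405)² = (-26 + 405)² = 379² = 143641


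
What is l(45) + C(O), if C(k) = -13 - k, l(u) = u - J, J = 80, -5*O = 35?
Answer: -41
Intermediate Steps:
O = -7 (O = -1/5*35 = -7)
l(u) = -80 + u (l(u) = u - 1*80 = u - 80 = -80 + u)
l(45) + C(O) = (-80 + 45) + (-13 - 1*(-7)) = -35 + (-13 + 7) = -35 - 6 = -41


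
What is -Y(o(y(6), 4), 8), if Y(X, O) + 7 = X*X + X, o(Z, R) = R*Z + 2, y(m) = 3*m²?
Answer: -188783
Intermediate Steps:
o(Z, R) = 2 + R*Z
Y(X, O) = -7 + X + X² (Y(X, O) = -7 + (X*X + X) = -7 + (X² + X) = -7 + (X + X²) = -7 + X + X²)
-Y(o(y(6), 4), 8) = -(-7 + (2 + 4*(3*6²)) + (2 + 4*(3*6²))²) = -(-7 + (2 + 4*(3*36)) + (2 + 4*(3*36))²) = -(-7 + (2 + 4*108) + (2 + 4*108)²) = -(-7 + (2 + 432) + (2 + 432)²) = -(-7 + 434 + 434²) = -(-7 + 434 + 188356) = -1*188783 = -188783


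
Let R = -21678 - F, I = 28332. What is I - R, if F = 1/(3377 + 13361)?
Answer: 837067381/16738 ≈ 50010.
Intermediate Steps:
F = 1/16738 ≈ 5.9744e-5
R = -362846365/16738 (R = -21678 - 1*1/16738 = -21678 - 1/16738 = -362846365/16738 ≈ -21678.)
I - R = 28332 - 1*(-362846365/16738) = 28332 + 362846365/16738 = 837067381/16738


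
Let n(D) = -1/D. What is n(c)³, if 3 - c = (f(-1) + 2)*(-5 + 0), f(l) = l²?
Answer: -1/5832 ≈ -0.00017147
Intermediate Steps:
c = 18 (c = 3 - ((-1)² + 2)*(-5 + 0) = 3 - (1 + 2)*(-5) = 3 - 3*(-5) = 3 - 1*(-15) = 3 + 15 = 18)
n(c)³ = (-1/18)³ = -1/5832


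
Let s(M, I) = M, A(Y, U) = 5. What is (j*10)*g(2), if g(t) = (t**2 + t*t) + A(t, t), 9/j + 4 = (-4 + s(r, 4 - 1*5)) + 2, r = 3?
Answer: -390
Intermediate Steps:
j = -3 (j = 9/(-4 + ((-4 + 3) + 2)) = 9/(-4 + (-1 + 2)) = 9/(-4 + 1) = 9/(-3) = 9*(-1/3) = -3)
g(t) = 5 + 2*t**2 (g(t) = (t**2 + t*t) + 5 = (t**2 + t**2) + 5 = 2*t**2 + 5 = 5 + 2*t**2)
(j*10)*g(2) = (-3*10)*(5 + 2*2**2) = -30*(5 + 2*4) = -30*(5 + 8) = -30*13 = -390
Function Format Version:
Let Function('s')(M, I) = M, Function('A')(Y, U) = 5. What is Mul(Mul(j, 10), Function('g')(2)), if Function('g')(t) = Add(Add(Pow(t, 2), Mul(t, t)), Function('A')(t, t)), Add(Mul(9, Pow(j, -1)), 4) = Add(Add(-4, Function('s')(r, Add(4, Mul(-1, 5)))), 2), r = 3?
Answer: -390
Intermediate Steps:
j = -3 (j = Mul(9, Pow(Add(-4, Add(Add(-4, 3), 2)), -1)) = Mul(9, Pow(Add(-4, Add(-1, 2)), -1)) = Mul(9, Pow(Add(-4, 1), -1)) = Mul(9, Pow(-3, -1)) = Mul(9, Rational(-1, 3)) = -3)
Function('g')(t) = Add(5, Mul(2, Pow(t, 2))) (Function('g')(t) = Add(Add(Pow(t, 2), Mul(t, t)), 5) = Add(Add(Pow(t, 2), Pow(t, 2)), 5) = Add(Mul(2, Pow(t, 2)), 5) = Add(5, Mul(2, Pow(t, 2))))
Mul(Mul(j, 10), Function('g')(2)) = Mul(Mul(-3, 10), Add(5, Mul(2, Pow(2, 2)))) = Mul(-30, Add(5, Mul(2, 4))) = Mul(-30, Add(5, 8)) = Mul(-30, 13) = -390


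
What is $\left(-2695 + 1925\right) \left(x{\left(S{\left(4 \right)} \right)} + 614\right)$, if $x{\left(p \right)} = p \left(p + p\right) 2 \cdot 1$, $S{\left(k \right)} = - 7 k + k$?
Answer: $-2246860$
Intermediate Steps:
$S{\left(k \right)} = - 6 k$
$x{\left(p \right)} = 4 p^{2}$ ($x{\left(p \right)} = p 2 p 2 \cdot 1 = 2 p^{2} \cdot 2 \cdot 1 = 4 p^{2} \cdot 1 = 4 p^{2}$)
$\left(-2695 + 1925\right) \left(x{\left(S{\left(4 \right)} \right)} + 614\right) = \left(-2695 + 1925\right) \left(4 \left(\left(-6\right) 4\right)^{2} + 614\right) = - 770 \left(4 \left(-24\right)^{2} + 614\right) = - 770 \left(4 \cdot 576 + 614\right) = - 770 \left(2304 + 614\right) = \left(-770\right) 2918 = -2246860$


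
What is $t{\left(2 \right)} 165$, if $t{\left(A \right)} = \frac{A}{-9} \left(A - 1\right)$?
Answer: $- \frac{110}{3} \approx -36.667$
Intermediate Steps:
$t{\left(A \right)} = - \frac{A \left(-1 + A\right)}{9}$ ($t{\left(A \right)} = A \left(- \frac{1}{9}\right) \left(-1 + A\right) = - \frac{A}{9} \left(-1 + A\right) = - \frac{A \left(-1 + A\right)}{9}$)
$t{\left(2 \right)} 165 = \frac{1}{9} \cdot 2 \left(1 - 2\right) 165 = \frac{1}{9} \cdot 2 \left(-1\right) 165 = \left(- \frac{2}{9}\right) 165 = - \frac{110}{3}$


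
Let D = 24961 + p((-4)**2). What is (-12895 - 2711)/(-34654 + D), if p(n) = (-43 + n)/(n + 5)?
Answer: 6069/3770 ≈ 1.6098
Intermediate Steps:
p(n) = (-43 + n)/(5 + n)
D = 174718/7 (D = 24961 + (-43 + (-4)**2)/(5 + (-4)**2) = 24961 + (-43 + 16)/(5 + 16) = 24961 - 27/21 = 24961 + (1/21)*(-27) = 24961 - 9/7 = 174718/7 ≈ 24960.)
(-12895 - 2711)/(-34654 + D) = (-12895 - 2711)/(-34654 + 174718/7) = -15606/(-67860/7) = -15606*(-7/67860) = 6069/3770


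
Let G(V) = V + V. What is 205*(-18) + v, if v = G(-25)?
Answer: -3740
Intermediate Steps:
G(V) = 2*V
v = -50 (v = 2*(-25) = -50)
205*(-18) + v = 205*(-18) - 50 = -3690 - 50 = -3740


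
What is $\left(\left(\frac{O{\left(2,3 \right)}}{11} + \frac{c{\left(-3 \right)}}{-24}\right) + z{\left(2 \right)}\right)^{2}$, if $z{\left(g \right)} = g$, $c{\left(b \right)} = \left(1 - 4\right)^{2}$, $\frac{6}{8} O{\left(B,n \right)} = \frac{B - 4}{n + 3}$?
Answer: $\frac{1575025}{627264} \approx 2.5109$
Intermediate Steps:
$O{\left(B,n \right)} = \frac{4 \left(-4 + B\right)}{3 \left(3 + n\right)}$ ($O{\left(B,n \right)} = \frac{4 \frac{B - 4}{n + 3}}{3} = \frac{4 \frac{-4 + B}{3 + n}}{3} = \frac{4 \left(-4 + B\right)}{3 \left(3 + n\right)}$)
$c{\left(b \right)} = 9$ ($c{\left(b \right)} = \left(-3\right)^{2} = 9$)
$\left(\left(\frac{O{\left(2,3 \right)}}{11} + \frac{c{\left(-3 \right)}}{-24}\right) + z{\left(2 \right)}\right)^{2} = \left(\left(\frac{\frac{4}{3} \frac{1}{3 + 3} \left(-4 + 2\right)}{11} + \frac{9}{-24}\right) + 2\right)^{2} = \left(\left(\frac{4}{3} \cdot \frac{1}{6} \left(-2\right) \frac{1}{11} + 9 \left(- \frac{1}{24}\right)\right) + 2\right)^{2} = \left(\left(\frac{4}{3} \cdot \frac{1}{6} \left(-2\right) \frac{1}{11} - \frac{3}{8}\right) + 2\right)^{2} = \left(\left(\left(- \frac{4}{9}\right) \frac{1}{11} - \frac{3}{8}\right) + 2\right)^{2} = \left(\left(- \frac{4}{99} - \frac{3}{8}\right) + 2\right)^{2} = \left(- \frac{329}{792} + 2\right)^{2} = \left(\frac{1255}{792}\right)^{2} = \frac{1575025}{627264}$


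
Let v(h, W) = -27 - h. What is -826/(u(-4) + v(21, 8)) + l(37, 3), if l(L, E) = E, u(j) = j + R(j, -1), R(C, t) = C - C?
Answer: 491/26 ≈ 18.885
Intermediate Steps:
R(C, t) = 0
u(j) = j (u(j) = j + 0 = j)
-826/(u(-4) + v(21, 8)) + l(37, 3) = -826/(-4 + (-27 - 1*21)) + 3 = -826/(-4 + (-27 - 21)) + 3 = -826/(-4 - 48) + 3 = -826/(-52) + 3 = -826*(-1/52) + 3 = 413/26 + 3 = 491/26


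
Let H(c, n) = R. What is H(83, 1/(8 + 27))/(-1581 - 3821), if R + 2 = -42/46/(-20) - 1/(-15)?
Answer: 521/1490952 ≈ 0.00034944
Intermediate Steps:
R = -521/276 (R = -2 + (-42/46/(-20) - 1/(-15)) = -2 + (-42*1/46*(-1/20) - 1*(-1/15)) = -2 + (-21/23*(-1/20) + 1/15) = -2 + (21/460 + 1/15) = -2 + 31/276 = -521/276 ≈ -1.8877)
H(c, n) = -521/276
H(83, 1/(8 + 27))/(-1581 - 3821) = -521/(276*(-1581 - 3821)) = -521/276/(-5402) = -521/276*(-1/5402) = 521/1490952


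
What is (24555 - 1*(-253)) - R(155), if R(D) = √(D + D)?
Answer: 24808 - √310 ≈ 24790.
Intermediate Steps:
R(D) = √2*√D (R(D) = √(2*D) = √2*√D)
(24555 - 1*(-253)) - R(155) = (24555 - 1*(-253)) - √2*√155 = (24555 + 253) - √310 = 24808 - √310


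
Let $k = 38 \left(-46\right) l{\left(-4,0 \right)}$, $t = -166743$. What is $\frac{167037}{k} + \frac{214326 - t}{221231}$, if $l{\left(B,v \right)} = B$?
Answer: $\frac{39618196995}{1546847152} \approx 25.612$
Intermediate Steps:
$k = 6992$ ($k = 38 \left(-46\right) \left(-4\right) = \left(-1748\right) \left(-4\right) = 6992$)
$\frac{167037}{k} + \frac{214326 - t}{221231} = \frac{167037}{6992} + \frac{214326 - -166743}{221231} = 167037 \cdot \frac{1}{6992} + \left(214326 + 166743\right) \frac{1}{221231} = \frac{167037}{6992} + 381069 \cdot \frac{1}{221231} = \frac{167037}{6992} + \frac{381069}{221231} = \frac{39618196995}{1546847152}$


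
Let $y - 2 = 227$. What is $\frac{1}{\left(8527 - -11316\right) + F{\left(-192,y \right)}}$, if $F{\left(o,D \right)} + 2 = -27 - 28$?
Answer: $\frac{1}{19786} \approx 5.0541 \cdot 10^{-5}$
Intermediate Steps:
$y = 229$ ($y = 2 + 227 = 229$)
$F{\left(o,D \right)} = -57$ ($F{\left(o,D \right)} = -2 - 55 = -57$)
$\frac{1}{\left(8527 - -11316\right) + F{\left(-192,y \right)}} = \frac{1}{\left(8527 - -11316\right) - 57} = \frac{1}{\left(8527 + 11316\right) - 57} = \frac{1}{19843 - 57} = \frac{1}{19786}$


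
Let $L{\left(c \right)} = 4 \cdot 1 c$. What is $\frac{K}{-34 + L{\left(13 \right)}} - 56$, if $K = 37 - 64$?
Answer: $- \frac{115}{2} \approx -57.5$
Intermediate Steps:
$L{\left(c \right)} = 4 c$
$K = -27$ ($K = 37 - 64 = -27$)
$\frac{K}{-34 + L{\left(13 \right)}} - 56 = - \frac{27}{-34 + 4 \cdot 13} - 56 = - \frac{27}{-34 + 52} - 56 = - \frac{27}{18} - 56 = \left(-27\right) \frac{1}{18} - 56 = - \frac{3}{2} - 56 = - \frac{115}{2}$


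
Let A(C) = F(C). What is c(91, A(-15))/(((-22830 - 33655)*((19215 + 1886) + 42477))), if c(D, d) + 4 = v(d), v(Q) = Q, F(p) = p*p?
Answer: -17/276246410 ≈ -6.1539e-8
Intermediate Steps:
F(p) = p**2
A(C) = C**2
c(D, d) = -4 + d
c(91, A(-15))/(((-22830 - 33655)*((19215 + 1886) + 42477))) = (-4 + (-15)**2)/(((-22830 - 33655)*((19215 + 1886) + 42477))) = (-4 + 225)/((-56485*(21101 + 42477))) = 221/((-56485*63578)) = 221/(-3591203330) = 221*(-1/3591203330) = -17/276246410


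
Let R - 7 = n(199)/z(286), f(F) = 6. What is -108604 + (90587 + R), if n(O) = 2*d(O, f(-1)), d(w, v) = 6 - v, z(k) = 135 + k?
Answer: -18010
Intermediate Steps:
n(O) = 0 (n(O) = 2*(6 - 1*6) = 2*(6 - 6) = 2*0 = 0)
R = 7 (R = 7 + 0/(135 + 286) = 7 + 0/421 = 7 + 0*(1/421) = 7 + 0 = 7)
-108604 + (90587 + R) = -108604 + (90587 + 7) = -108604 + 90594 = -18010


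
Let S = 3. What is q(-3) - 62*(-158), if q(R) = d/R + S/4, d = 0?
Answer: 39187/4 ≈ 9796.8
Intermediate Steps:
q(R) = ¾ (q(R) = 0/R + 3/4 = 0 + 3*(¼) = 0 + ¾ = ¾)
q(-3) - 62*(-158) = ¾ - 62*(-158) = ¾ + 9796 = 39187/4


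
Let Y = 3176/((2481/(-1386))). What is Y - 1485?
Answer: -2695407/827 ≈ -3259.3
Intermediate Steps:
Y = -1467312/827 (Y = 3176/((2481*(-1/1386))) = 3176/(-827/462) = 3176*(-462/827) = -1467312/827 ≈ -1774.3)
Y - 1485 = -1467312/827 - 1485 = -2695407/827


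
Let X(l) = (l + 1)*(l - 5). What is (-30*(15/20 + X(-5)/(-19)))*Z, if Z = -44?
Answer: -33990/19 ≈ -1788.9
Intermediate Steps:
X(l) = (1 + l)*(-5 + l)
(-30*(15/20 + X(-5)/(-19)))*Z = -30*(15/20 + (-5 + (-5)² - 4*(-5))/(-19))*(-44) = -30*(15*(1/20) + (-5 + 25 + 20)*(-1/19))*(-44) = -30*(¾ + 40*(-1/19))*(-44) = -30*(¾ - 40/19)*(-44) = -30*(-103/76)*(-44) = (1545/38)*(-44) = -33990/19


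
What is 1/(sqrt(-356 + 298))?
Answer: -I*sqrt(58)/58 ≈ -0.13131*I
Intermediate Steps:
1/(sqrt(-356 + 298)) = 1/(sqrt(-58)) = 1/(I*sqrt(58)) = -I*sqrt(58)/58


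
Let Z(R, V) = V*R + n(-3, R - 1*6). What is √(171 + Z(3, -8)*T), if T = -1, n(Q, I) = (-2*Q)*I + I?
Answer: 6*√6 ≈ 14.697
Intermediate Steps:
n(Q, I) = I - 2*I*Q (n(Q, I) = -2*I*Q + I = I - 2*I*Q)
Z(R, V) = -42 + 7*R + R*V (Z(R, V) = V*R + (R - 1*6)*(1 - 2*(-3)) = R*V + (R - 6)*(1 + 6) = R*V + (-6 + R)*7 = R*V + (-42 + 7*R) = -42 + 7*R + R*V)
√(171 + Z(3, -8)*T) = √(171 + (-42 + 7*3 + 3*(-8))*(-1)) = √(171 + (-42 + 21 - 24)*(-1)) = √(171 - 45*(-1)) = √(171 + 45) = √216 = 6*√6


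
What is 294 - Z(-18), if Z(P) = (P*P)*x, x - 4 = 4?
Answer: -2298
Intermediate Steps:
x = 8 (x = 4 + 4 = 8)
Z(P) = 8*P² (Z(P) = (P*P)*8 = P²*8 = 8*P²)
294 - Z(-18) = 294 - 8*(-18)² = 294 - 8*324 = 294 - 1*2592 = 294 - 2592 = -2298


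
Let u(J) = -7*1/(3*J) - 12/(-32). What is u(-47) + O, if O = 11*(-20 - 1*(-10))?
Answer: -123601/1128 ≈ -109.58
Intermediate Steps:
u(J) = 3/8 - 7/(3*J) (u(J) = -7/(3*J) - 12*(-1/32) = -7/(3*J) + 3/8 = 3/8 - 7/(3*J))
O = -110 (O = 11*(-20 + 10) = 11*(-10) = -110)
u(-47) + O = (1/24)*(-56 + 9*(-47))/(-47) - 110 = (1/24)*(-1/47)*(-56 - 423) - 110 = (1/24)*(-1/47)*(-479) - 110 = 479/1128 - 110 = -123601/1128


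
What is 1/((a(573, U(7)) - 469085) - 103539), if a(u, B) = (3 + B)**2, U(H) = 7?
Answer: -1/572524 ≈ -1.7467e-6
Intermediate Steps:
1/((a(573, U(7)) - 469085) - 103539) = 1/(((3 + 7)**2 - 469085) - 103539) = 1/((10**2 - 469085) - 103539) = 1/((100 - 469085) - 103539) = 1/(-468985 - 103539) = 1/(-572524) = -1/572524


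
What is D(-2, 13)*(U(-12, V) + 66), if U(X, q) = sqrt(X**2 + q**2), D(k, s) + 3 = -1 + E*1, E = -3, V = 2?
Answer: -462 - 14*sqrt(37) ≈ -547.16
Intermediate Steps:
D(k, s) = -7 (D(k, s) = -3 + (-1 - 3*1) = -3 + (-1 - 3) = -3 - 4 = -7)
D(-2, 13)*(U(-12, V) + 66) = -7*(sqrt((-12)**2 + 2**2) + 66) = -7*(sqrt(144 + 4) + 66) = -7*(sqrt(148) + 66) = -7*(2*sqrt(37) + 66) = -7*(66 + 2*sqrt(37)) = -462 - 14*sqrt(37)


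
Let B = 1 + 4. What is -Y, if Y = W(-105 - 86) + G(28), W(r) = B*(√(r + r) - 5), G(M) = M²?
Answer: -759 - 5*I*√382 ≈ -759.0 - 97.724*I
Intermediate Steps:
B = 5
W(r) = -25 + 5*√2*√r (W(r) = 5*(√(r + r) - 5) = 5*(√(2*r) - 5) = 5*(√2*√r - 5) = 5*(-5 + √2*√r) = -25 + 5*√2*√r)
Y = 759 + 5*I*√382 (Y = (-25 + 5*√2*√(-105 - 86)) + 28² = (-25 + 5*√2*√(-191)) + 784 = (-25 + 5*√2*(I*√191)) + 784 = (-25 + 5*I*√382) + 784 = 759 + 5*I*√382 ≈ 759.0 + 97.724*I)
-Y = -(759 + 5*I*√382) = -759 - 5*I*√382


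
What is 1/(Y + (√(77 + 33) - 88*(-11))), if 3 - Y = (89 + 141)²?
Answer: -51929/2696620931 - √110/2696620931 ≈ -1.9261e-5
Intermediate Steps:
Y = -52897 (Y = 3 - (89 + 141)² = 3 - 1*230² = 3 - 1*52900 = 3 - 52900 = -52897)
1/(Y + (√(77 + 33) - 88*(-11))) = 1/(-52897 + (√(77 + 33) - 88*(-11))) = 1/(-52897 + (√110 + 968)) = 1/(-52897 + (968 + √110)) = 1/(-51929 + √110)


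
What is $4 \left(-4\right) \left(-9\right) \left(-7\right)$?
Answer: $-1008$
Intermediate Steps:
$4 \left(-4\right) \left(-9\right) \left(-7\right) = \left(-16\right) \left(-9\right) \left(-7\right) = 144 \left(-7\right) = -1008$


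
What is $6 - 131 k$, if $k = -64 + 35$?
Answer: $3805$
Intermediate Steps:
$k = -29$
$6 - 131 k = 6 - -3799 = 6 + 3799 = 3805$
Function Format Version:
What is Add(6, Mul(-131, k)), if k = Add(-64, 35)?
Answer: 3805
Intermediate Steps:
k = -29
Add(6, Mul(-131, k)) = Add(6, Mul(-131, -29)) = Add(6, 3799) = 3805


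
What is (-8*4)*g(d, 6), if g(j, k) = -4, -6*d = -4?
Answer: 128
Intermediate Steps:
d = 2/3 (d = -1/6*(-4) = 2/3 ≈ 0.66667)
(-8*4)*g(d, 6) = -8*4*(-4) = -32*(-4) = 128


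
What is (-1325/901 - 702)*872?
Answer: -10428248/17 ≈ -6.1343e+5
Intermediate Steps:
(-1325/901 - 702)*872 = (-1325*1/901 - 702)*872 = (-25/17 - 702)*872 = -11959/17*872 = -10428248/17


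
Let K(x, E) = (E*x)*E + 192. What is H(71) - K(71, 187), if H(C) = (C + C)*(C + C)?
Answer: -2462827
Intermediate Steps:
K(x, E) = 192 + x*E**2 (K(x, E) = x*E**2 + 192 = 192 + x*E**2)
H(C) = 4*C**2 (H(C) = (2*C)*(2*C) = 4*C**2)
H(71) - K(71, 187) = 4*71**2 - (192 + 71*187**2) = 4*5041 - (192 + 71*34969) = 20164 - (192 + 2482799) = 20164 - 1*2482991 = 20164 - 2482991 = -2462827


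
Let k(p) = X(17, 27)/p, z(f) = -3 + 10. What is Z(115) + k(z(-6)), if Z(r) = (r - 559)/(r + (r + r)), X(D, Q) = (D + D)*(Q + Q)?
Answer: 210104/805 ≈ 261.00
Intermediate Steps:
z(f) = 7
X(D, Q) = 4*D*Q (X(D, Q) = (2*D)*(2*Q) = 4*D*Q)
Z(r) = (-559 + r)/(3*r) (Z(r) = (-559 + r)/(r + 2*r) = (-559 + r)/((3*r)) = (-559 + r)*(1/(3*r)) = (-559 + r)/(3*r))
k(p) = 1836/p (k(p) = (4*17*27)/p = 1836/p)
Z(115) + k(z(-6)) = (⅓)*(-559 + 115)/115 + 1836/7 = (⅓)*(1/115)*(-444) + 1836*(⅐) = -148/115 + 1836/7 = 210104/805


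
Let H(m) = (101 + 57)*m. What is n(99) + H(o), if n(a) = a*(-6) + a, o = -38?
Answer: -6499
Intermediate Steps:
H(m) = 158*m
n(a) = -5*a (n(a) = -6*a + a = -5*a)
n(99) + H(o) = -5*99 + 158*(-38) = -495 - 6004 = -6499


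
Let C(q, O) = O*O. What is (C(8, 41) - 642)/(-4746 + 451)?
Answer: -1039/4295 ≈ -0.24191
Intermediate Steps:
C(q, O) = O**2
(C(8, 41) - 642)/(-4746 + 451) = (41**2 - 642)/(-4746 + 451) = (1681 - 642)/(-4295) = 1039*(-1/4295) = -1039/4295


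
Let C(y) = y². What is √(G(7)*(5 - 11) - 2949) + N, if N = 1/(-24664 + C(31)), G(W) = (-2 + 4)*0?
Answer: -1/23703 + I*√2949 ≈ -4.2189e-5 + 54.305*I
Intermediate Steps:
G(W) = 0 (G(W) = 2*0 = 0)
N = -1/23703 (N = 1/(-24664 + 31²) = 1/(-24664 + 961) = 1/(-23703) = -1/23703 ≈ -4.2189e-5)
√(G(7)*(5 - 11) - 2949) + N = √(0*(5 - 11) - 2949) - 1/23703 = √(0*(-6) - 2949) - 1/23703 = √(0 - 2949) - 1/23703 = √(-2949) - 1/23703 = I*√2949 - 1/23703 = -1/23703 + I*√2949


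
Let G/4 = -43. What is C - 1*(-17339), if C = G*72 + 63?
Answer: 5018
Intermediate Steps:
G = -172 (G = 4*(-43) = -172)
C = -12321 (C = -172*72 + 63 = -12384 + 63 = -12321)
C - 1*(-17339) = -12321 - 1*(-17339) = -12321 + 17339 = 5018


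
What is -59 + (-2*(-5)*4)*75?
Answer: 2941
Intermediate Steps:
-59 + (-2*(-5)*4)*75 = -59 + (10*4)*75 = -59 + 40*75 = -59 + 3000 = 2941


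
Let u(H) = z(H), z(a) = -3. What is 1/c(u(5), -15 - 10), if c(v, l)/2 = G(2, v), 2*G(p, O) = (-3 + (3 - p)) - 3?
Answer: -⅕ ≈ -0.20000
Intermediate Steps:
G(p, O) = -3/2 - p/2 (G(p, O) = ((-3 + (3 - p)) - 3)/2 = (-p - 3)/2 = (-3 - p)/2 = -3/2 - p/2)
u(H) = -3
c(v, l) = -5 (c(v, l) = 2*(-3/2 - ½*2) = 2*(-3/2 - 1) = 2*(-5/2) = -5)
1/c(u(5), -15 - 10) = 1/(-5) = -⅕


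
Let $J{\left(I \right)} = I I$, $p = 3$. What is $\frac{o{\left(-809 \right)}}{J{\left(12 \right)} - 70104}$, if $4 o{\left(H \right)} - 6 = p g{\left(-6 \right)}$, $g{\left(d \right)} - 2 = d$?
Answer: $\frac{1}{46640} \approx 2.1441 \cdot 10^{-5}$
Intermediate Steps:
$g{\left(d \right)} = 2 + d$
$o{\left(H \right)} = - \frac{3}{2}$ ($o{\left(H \right)} = \frac{3}{2} + \frac{3 \left(2 - 6\right)}{4} = \frac{3}{2} + \frac{3 \left(-4\right)}{4} = \frac{3}{2} + \frac{1}{4} \left(-12\right) = \frac{3}{2} - 3 = - \frac{3}{2}$)
$J{\left(I \right)} = I^{2}$
$\frac{o{\left(-809 \right)}}{J{\left(12 \right)} - 70104} = - \frac{3}{2 \left(12^{2} - 70104\right)} = - \frac{3}{2 \left(144 - 70104\right)} = - \frac{3}{2 \left(-69960\right)} = \left(- \frac{3}{2}\right) \left(- \frac{1}{69960}\right) = \frac{1}{46640}$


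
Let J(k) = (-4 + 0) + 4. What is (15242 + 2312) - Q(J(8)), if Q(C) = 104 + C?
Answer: 17450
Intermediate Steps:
J(k) = 0 (J(k) = -4 + 4 = 0)
(15242 + 2312) - Q(J(8)) = (15242 + 2312) - (104 + 0) = 17554 - 1*104 = 17554 - 104 = 17450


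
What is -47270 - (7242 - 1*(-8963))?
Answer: -63475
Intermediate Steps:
-47270 - (7242 - 1*(-8963)) = -47270 - (7242 + 8963) = -47270 - 1*16205 = -47270 - 16205 = -63475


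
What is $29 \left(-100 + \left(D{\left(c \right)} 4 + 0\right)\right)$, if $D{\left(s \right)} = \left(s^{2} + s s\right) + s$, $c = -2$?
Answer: $-2204$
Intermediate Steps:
$D{\left(s \right)} = s + 2 s^{2}$ ($D{\left(s \right)} = \left(s^{2} + s^{2}\right) + s = 2 s^{2} + s = s + 2 s^{2}$)
$29 \left(-100 + \left(D{\left(c \right)} 4 + 0\right)\right) = 29 \left(-100 + \left(- 2 \left(1 + 2 \left(-2\right)\right) 4 + 0\right)\right) = 29 \left(-100 + \left(- 2 \left(1 - 4\right) 4 + 0\right)\right) = 29 \left(-100 + \left(\left(-2\right) \left(-3\right) 4 + 0\right)\right) = 29 \left(-100 + \left(6 \cdot 4 + 0\right)\right) = 29 \left(-100 + \left(24 + 0\right)\right) = 29 \left(-100 + 24\right) = 29 \left(-76\right) = -2204$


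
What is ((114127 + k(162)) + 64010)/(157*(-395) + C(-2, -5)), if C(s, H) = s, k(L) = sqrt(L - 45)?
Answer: -178137/62017 - 3*sqrt(13)/62017 ≈ -2.8726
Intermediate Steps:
k(L) = sqrt(-45 + L)
((114127 + k(162)) + 64010)/(157*(-395) + C(-2, -5)) = ((114127 + sqrt(-45 + 162)) + 64010)/(157*(-395) - 2) = ((114127 + sqrt(117)) + 64010)/(-62015 - 2) = ((114127 + 3*sqrt(13)) + 64010)/(-62017) = (178137 + 3*sqrt(13))*(-1/62017) = -178137/62017 - 3*sqrt(13)/62017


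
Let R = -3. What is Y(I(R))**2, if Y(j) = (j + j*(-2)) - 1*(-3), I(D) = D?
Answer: 36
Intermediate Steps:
Y(j) = 3 - j (Y(j) = (j - 2*j) + 3 = -j + 3 = 3 - j)
Y(I(R))**2 = (3 - 1*(-3))**2 = (3 + 3)**2 = 6**2 = 36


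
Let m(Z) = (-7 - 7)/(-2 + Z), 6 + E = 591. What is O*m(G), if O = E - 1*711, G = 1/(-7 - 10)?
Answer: -4284/5 ≈ -856.80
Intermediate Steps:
G = -1/17 (G = 1/(-17) = -1/17 ≈ -0.058824)
E = 585 (E = -6 + 591 = 585)
m(Z) = -14/(-2 + Z)
O = -126 (O = 585 - 1*711 = 585 - 711 = -126)
O*m(G) = -(-1764)/(-2 - 1/17) = -(-1764)/(-35/17) = -(-1764)*(-17)/35 = -126*34/5 = -4284/5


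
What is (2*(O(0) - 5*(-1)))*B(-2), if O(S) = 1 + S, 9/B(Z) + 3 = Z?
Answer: -108/5 ≈ -21.600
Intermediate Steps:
B(Z) = 9/(-3 + Z)
(2*(O(0) - 5*(-1)))*B(-2) = (2*((1 + 0) - 5*(-1)))*(9/(-3 - 2)) = (2*(1 + 5))*(9/(-5)) = (2*6)*(9*(-⅕)) = 12*(-9/5) = -108/5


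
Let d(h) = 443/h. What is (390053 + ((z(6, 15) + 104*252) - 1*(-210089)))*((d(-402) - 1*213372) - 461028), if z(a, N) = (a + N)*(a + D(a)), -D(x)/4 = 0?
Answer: -84921717058834/201 ≈ -4.2250e+11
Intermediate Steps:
D(x) = 0 (D(x) = -4*0 = 0)
z(a, N) = a*(N + a) (z(a, N) = (a + N)*(a + 0) = (N + a)*a = a*(N + a))
(390053 + ((z(6, 15) + 104*252) - 1*(-210089)))*((d(-402) - 1*213372) - 461028) = (390053 + ((6*(15 + 6) + 104*252) - 1*(-210089)))*((443/(-402) - 1*213372) - 461028) = (390053 + ((6*21 + 26208) + 210089))*((443*(-1/402) - 213372) - 461028) = (390053 + ((126 + 26208) + 210089))*((-443/402 - 213372) - 461028) = (390053 + (26334 + 210089))*(-85775987/402 - 461028) = (390053 + 236423)*(-271109243/402) = 626476*(-271109243/402) = -84921717058834/201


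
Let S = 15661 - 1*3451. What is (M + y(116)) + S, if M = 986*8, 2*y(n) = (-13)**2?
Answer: 40365/2 ≈ 20183.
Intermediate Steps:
y(n) = 169/2 (y(n) = (1/2)*(-13)**2 = (1/2)*169 = 169/2)
M = 7888
S = 12210 (S = 15661 - 3451 = 12210)
(M + y(116)) + S = (7888 + 169/2) + 12210 = 15945/2 + 12210 = 40365/2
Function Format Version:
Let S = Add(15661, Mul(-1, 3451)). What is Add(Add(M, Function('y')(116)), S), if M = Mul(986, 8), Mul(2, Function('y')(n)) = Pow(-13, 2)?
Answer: Rational(40365, 2) ≈ 20183.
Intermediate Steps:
Function('y')(n) = Rational(169, 2) (Function('y')(n) = Mul(Rational(1, 2), Pow(-13, 2)) = Mul(Rational(1, 2), 169) = Rational(169, 2))
M = 7888
S = 12210 (S = Add(15661, -3451) = 12210)
Add(Add(M, Function('y')(116)), S) = Add(Add(7888, Rational(169, 2)), 12210) = Add(Rational(15945, 2), 12210) = Rational(40365, 2)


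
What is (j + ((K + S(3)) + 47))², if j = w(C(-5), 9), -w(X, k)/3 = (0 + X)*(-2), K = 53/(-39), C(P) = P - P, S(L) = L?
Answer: 3598609/1521 ≈ 2365.9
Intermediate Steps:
C(P) = 0
K = -53/39 (K = 53*(-1/39) = -53/39 ≈ -1.3590)
w(X, k) = 6*X (w(X, k) = -3*(0 + X)*(-2) = -3*X*(-2) = -(-6)*X = 6*X)
j = 0 (j = 6*0 = 0)
(j + ((K + S(3)) + 47))² = (0 + ((-53/39 + 3) + 47))² = (0 + (64/39 + 47))² = (0 + 1897/39)² = (1897/39)² = 3598609/1521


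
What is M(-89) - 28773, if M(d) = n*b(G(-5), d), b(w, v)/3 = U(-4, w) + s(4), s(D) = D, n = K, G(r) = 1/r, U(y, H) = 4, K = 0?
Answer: -28773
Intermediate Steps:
n = 0
b(w, v) = 24 (b(w, v) = 3*(4 + 4) = 3*8 = 24)
M(d) = 0 (M(d) = 0*24 = 0)
M(-89) - 28773 = 0 - 28773 = -28773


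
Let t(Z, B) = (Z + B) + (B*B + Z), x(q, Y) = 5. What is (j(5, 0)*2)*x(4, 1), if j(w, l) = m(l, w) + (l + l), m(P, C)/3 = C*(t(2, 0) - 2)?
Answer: 300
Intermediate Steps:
t(Z, B) = B + B² + 2*Z (t(Z, B) = (B + Z) + (B² + Z) = (B + Z) + (Z + B²) = B + B² + 2*Z)
m(P, C) = 6*C (m(P, C) = 3*(C*((0 + 0² + 2*2) - 2)) = 3*(C*((0 + 0 + 4) - 2)) = 3*(C*(4 - 2)) = 3*(C*2) = 3*(2*C) = 6*C)
j(w, l) = 2*l + 6*w (j(w, l) = 6*w + (l + l) = 6*w + 2*l = 2*l + 6*w)
(j(5, 0)*2)*x(4, 1) = ((2*0 + 6*5)*2)*5 = ((0 + 30)*2)*5 = (30*2)*5 = 60*5 = 300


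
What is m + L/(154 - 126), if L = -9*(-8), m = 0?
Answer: 18/7 ≈ 2.5714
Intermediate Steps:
L = 72
m + L/(154 - 126) = 0 + 72/(154 - 126) = 0 + 72/28 = 0 + (1/28)*72 = 0 + 18/7 = 18/7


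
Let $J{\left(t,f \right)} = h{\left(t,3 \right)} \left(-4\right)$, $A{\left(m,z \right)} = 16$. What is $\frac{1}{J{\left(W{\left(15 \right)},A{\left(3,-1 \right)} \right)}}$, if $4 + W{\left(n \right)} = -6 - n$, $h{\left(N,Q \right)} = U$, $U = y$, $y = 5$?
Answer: $- \frac{1}{20} \approx -0.05$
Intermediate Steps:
$U = 5$
$h{\left(N,Q \right)} = 5$
$W{\left(n \right)} = -10 - n$ ($W{\left(n \right)} = -4 - \left(6 + n\right) = -10 - n$)
$J{\left(t,f \right)} = -20$ ($J{\left(t,f \right)} = 5 \left(-4\right) = -20$)
$\frac{1}{J{\left(W{\left(15 \right)},A{\left(3,-1 \right)} \right)}} = \frac{1}{-20} = - \frac{1}{20}$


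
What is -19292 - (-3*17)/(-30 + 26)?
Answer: -77219/4 ≈ -19305.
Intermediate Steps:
-19292 - (-3*17)/(-30 + 26) = -19292 - (-51)/(-4) = -19292 - (-51)*(-1)/4 = -19292 - 1*51/4 = -19292 - 51/4 = -77219/4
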